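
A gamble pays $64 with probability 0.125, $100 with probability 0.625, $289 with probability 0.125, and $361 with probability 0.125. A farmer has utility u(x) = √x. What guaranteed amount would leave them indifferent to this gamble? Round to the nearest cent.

$138.06

E[u] = 0.125·√64 + 0.625·√100 + 0.125·√289 + 0.125·√361 = 0.125·8 + 0.625·10 + 0.125·17 + 0.125·19 = 11.75
CE = (11.75)² = 138.0625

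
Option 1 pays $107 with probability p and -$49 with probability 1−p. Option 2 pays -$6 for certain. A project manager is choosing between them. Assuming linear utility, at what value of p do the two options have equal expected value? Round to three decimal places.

p = 0.276

p·107 + (1−p)·(-49) = -6
156p − 49 = -6
p = (-6 + 49) / 156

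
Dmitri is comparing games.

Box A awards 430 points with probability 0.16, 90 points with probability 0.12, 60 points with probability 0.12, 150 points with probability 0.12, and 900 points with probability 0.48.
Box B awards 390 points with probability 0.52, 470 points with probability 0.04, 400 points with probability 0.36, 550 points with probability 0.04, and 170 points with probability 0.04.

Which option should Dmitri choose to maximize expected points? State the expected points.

Box A = 0.16 × 430 + 0.12 × 90 + 0.12 × 60 + 0.12 × 150 + 0.48 × 900 = 68.8 + 10.8 + 7.2 + 18 + 432 = 536.8
Box B = 0.52 × 390 + 0.04 × 470 + 0.36 × 400 + 0.04 × 550 + 0.04 × 170 = 202.8 + 18.8 + 144 + 22 + 6.8 = 394.4

Box A (536.8 points)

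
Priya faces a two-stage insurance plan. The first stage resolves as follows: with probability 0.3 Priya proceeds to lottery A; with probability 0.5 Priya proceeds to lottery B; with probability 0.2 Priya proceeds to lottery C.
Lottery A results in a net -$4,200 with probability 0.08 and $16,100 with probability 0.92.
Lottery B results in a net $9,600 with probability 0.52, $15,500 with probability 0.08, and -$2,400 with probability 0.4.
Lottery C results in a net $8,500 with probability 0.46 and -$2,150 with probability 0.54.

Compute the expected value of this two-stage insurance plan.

$7,528.60

EV(A) = 0.08 × (-4200) + 0.92 × 16100 = -336 + 14812 = 14476
EV(B) = 0.52 × 9600 + 0.08 × 15500 + 0.4 × (-2400) = 4992 + 1240 − 960 = 5272
EV(C) = 0.46 × 8500 + 0.54 × (-2150) = 3910 − 1161 = 2749
Overall = 0.3 × 14476 + 0.5 × 5272 + 0.2 × 2749 = 4342.8 + 2636 + 549.8 = 7528.6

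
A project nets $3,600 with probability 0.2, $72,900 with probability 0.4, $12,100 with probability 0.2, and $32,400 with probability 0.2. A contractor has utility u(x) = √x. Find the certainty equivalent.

$31,684

E[u] = 0.2·√3600 + 0.4·√72900 + 0.2·√12100 + 0.2·√32400 = 0.2·60 + 0.4·270 + 0.2·110 + 0.2·180 = 178
CE = (178)² = 31684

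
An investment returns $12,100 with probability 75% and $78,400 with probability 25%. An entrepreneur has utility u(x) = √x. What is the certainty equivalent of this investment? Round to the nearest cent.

E[u] = 0.75·√12100 + 0.25·√78400 = 0.75·110 + 0.25·280 = 152.5
CE = (152.5)² = 23256.25

$23,256.25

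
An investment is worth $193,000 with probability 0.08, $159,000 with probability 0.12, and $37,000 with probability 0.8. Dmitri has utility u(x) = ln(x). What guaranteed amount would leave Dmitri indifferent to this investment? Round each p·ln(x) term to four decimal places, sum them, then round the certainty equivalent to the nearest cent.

$50,296.96

E[u] = 0.08·ln(193000) + 0.12·ln(159000) + 0.8·ln(37000) = 0.9736 + 1.4372 + 8.4149 = 10.8257
CE = e^10.8257 ≈ 50296.96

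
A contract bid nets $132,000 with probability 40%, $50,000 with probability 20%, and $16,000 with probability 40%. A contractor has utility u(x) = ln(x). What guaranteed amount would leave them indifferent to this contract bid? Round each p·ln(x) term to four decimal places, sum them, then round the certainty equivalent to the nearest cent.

$46,737.40

E[u] = 0.4·ln(132000) + 0.2·ln(50000) + 0.4·ln(16000) = 4.7162 + 2.1640 + 3.8721 = 10.7523
CE = e^10.7523 ≈ 46737.40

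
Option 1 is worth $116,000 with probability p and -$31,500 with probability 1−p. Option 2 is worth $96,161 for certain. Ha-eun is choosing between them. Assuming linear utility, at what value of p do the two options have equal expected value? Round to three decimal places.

p·116000 + (1−p)·(-31500) = 96161
147500p − 31500 = 96161
p = (96161 + 31500) / 147500

p = 0.865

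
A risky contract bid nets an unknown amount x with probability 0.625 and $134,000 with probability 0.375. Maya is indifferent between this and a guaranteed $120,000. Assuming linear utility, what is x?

x = $111,600

0.625·x + 0.375·134000 = 120000
0.625·x = 120000 − 50250 = 69750
x = 69750 / 0.625 = 111600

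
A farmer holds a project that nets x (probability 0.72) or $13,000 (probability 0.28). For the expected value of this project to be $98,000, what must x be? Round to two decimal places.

0.72·x + 0.28·13000 = 98000
0.72·x = 98000 − 3640 = 94360
x = 94360 / 0.72 = 131055.5556

x = $131,055.56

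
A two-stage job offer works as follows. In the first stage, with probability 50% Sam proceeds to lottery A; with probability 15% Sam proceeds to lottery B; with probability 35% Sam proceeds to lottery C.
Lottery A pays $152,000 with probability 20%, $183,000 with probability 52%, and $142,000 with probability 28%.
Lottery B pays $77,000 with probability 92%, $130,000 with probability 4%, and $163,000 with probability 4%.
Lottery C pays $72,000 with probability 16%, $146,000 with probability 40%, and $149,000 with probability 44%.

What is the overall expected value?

EV(A) = 0.2 × 152000 + 0.52 × 183000 + 0.28 × 142000 = 30400 + 95160 + 39760 = 165320
EV(B) = 0.92 × 77000 + 0.04 × 130000 + 0.04 × 163000 = 70840 + 5200 + 6520 = 82560
EV(C) = 0.16 × 72000 + 0.4 × 146000 + 0.44 × 149000 = 11520 + 58400 + 65560 = 135480
Overall = 0.5 × 165320 + 0.15 × 82560 + 0.35 × 135480 = 82660 + 12384 + 47418 = 142462

$142,462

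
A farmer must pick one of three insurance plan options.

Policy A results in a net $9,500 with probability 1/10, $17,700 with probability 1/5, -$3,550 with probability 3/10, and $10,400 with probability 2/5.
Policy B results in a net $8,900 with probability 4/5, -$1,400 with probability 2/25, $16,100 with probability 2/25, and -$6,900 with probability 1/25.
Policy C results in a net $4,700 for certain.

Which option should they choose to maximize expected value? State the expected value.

Policy B ($8,020)

Policy A = 1/10 × 9500 + 1/5 × 17700 + 3/10 × (-3550) + 2/5 × 10400 = 950 + 3540 − 1065 + 4160 = 7585
Policy B = 4/5 × 8900 + 2/25 × (-1400) + 2/25 × 16100 + 1/25 × (-6900) = 7120 − 112 + 1288 − 276 = 8020
Policy C: 4700 (certain)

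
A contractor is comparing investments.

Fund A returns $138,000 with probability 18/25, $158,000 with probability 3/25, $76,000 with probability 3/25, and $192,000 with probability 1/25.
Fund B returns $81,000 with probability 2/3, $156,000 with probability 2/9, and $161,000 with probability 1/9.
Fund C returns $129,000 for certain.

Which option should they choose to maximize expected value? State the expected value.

Fund A ($135,120)

Fund A = 18/25 × 138000 + 3/25 × 158000 + 3/25 × 76000 + 1/25 × 192000 = 99360 + 18960 + 9120 + 7680 = 135120
Fund B = 2/3 × 81000 + 2/9 × 156000 + 1/9 × 161000 = 54000 + 34666.6667 + 17888.8889 = 106555.5556
Fund C: 129000 (certain)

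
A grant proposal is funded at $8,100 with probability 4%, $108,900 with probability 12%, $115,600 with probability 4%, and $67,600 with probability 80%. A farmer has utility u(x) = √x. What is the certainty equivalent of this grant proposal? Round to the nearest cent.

$70,119.04

E[u] = 0.04·√8100 + 0.12·√108900 + 0.04·√115600 + 0.8·√67600 = 0.04·90 + 0.12·330 + 0.04·340 + 0.8·260 = 264.8
CE = (264.8)² = 70119.04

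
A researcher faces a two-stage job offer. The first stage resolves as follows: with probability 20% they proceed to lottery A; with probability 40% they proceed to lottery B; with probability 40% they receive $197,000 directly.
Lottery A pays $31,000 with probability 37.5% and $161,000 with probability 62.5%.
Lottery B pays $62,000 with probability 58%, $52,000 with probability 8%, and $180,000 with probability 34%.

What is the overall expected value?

EV(A) = 0.375 × 31000 + 0.625 × 161000 = 11625 + 100625 = 112250
EV(B) = 0.58 × 62000 + 0.08 × 52000 + 0.34 × 180000 = 35960 + 4160 + 61200 = 101320
Branch C: 197000 (certain)
Overall = 0.2 × 112250 + 0.4 × 101320 + 0.4 × 197000 = 22450 + 40528 + 78800 = 141778

$141,778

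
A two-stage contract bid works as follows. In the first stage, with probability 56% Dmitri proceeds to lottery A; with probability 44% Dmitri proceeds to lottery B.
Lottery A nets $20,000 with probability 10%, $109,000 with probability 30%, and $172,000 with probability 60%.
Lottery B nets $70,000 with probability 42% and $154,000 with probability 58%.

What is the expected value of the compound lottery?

EV(A) = 0.1 × 20000 + 0.3 × 109000 + 0.6 × 172000 = 2000 + 32700 + 103200 = 137900
EV(B) = 0.42 × 70000 + 0.58 × 154000 = 29400 + 89320 = 118720
Overall = 0.56 × 137900 + 0.44 × 118720 = 77224 + 52236.8 = 129460.8

$129,460.80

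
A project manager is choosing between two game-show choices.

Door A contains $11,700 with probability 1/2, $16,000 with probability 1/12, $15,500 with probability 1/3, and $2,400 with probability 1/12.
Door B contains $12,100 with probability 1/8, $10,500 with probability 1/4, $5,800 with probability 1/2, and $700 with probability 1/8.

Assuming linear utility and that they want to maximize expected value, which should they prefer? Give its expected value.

Door A = 1/2 × 11700 + 1/12 × 16000 + 1/3 × 15500 + 1/12 × 2400 = 5850 + 1333.3333 + 5166.6667 + 200 = 12550
Door B = 1/8 × 12100 + 1/4 × 10500 + 1/2 × 5800 + 1/8 × 700 = 1512.5 + 2625 + 2900 + 87.5 = 7125

Door A ($12,550)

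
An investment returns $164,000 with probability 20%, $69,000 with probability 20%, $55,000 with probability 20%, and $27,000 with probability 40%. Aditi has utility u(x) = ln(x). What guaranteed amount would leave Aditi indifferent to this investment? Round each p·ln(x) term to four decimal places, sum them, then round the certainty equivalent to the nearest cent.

$53,868.44

E[u] = 0.2·ln(164000) + 0.2·ln(69000) + 0.2·ln(55000) + 0.4·ln(27000) = 2.4015 + 2.2284 + 2.1830 + 4.0814 = 10.8943
CE = e^10.8943 ≈ 53868.44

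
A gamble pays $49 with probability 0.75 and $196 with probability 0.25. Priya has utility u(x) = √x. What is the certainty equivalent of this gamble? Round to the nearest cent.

E[u] = 0.75·√49 + 0.25·√196 = 0.75·7 + 0.25·14 = 8.75
CE = (8.75)² = 76.5625

$76.56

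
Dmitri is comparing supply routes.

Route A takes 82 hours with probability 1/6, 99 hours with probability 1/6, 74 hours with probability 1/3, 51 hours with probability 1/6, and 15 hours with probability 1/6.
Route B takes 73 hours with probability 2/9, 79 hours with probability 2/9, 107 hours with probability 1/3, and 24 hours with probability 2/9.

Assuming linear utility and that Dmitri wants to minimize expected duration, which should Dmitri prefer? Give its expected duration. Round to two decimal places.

Route A = 1/6 × 82 + 1/6 × 99 + 1/3 × 74 + 1/6 × 51 + 1/6 × 15 = 13.6667 + 16.5 + 24.6667 + 8.5 + 2.5 = 65.8333
Route B = 2/9 × 73 + 2/9 × 79 + 1/3 × 107 + 2/9 × 24 = 16.2222 + 17.5556 + 35.6667 + 5.3333 = 74.7778

Route A (65.83 hours)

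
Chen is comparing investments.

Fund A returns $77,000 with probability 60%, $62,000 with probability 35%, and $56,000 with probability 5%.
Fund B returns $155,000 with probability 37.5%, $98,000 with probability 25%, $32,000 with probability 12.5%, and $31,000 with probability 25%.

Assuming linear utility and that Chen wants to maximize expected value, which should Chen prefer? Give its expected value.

Fund B ($94,375)

Fund A = 0.6 × 77000 + 0.35 × 62000 + 0.05 × 56000 = 46200 + 21700 + 2800 = 70700
Fund B = 0.375 × 155000 + 0.25 × 98000 + 0.125 × 32000 + 0.25 × 31000 = 58125 + 24500 + 4000 + 7750 = 94375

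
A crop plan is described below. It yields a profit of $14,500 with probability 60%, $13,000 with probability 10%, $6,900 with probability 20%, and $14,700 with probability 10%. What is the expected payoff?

EV = 0.6 × 14500 + 0.1 × 13000 + 0.2 × 6900 + 0.1 × 14700 = 8700 + 1300 + 1380 + 1470 = 12850

$12,850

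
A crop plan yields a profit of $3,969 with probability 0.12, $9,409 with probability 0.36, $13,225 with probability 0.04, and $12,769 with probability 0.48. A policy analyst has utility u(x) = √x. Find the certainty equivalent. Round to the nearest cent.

$10,265.74

E[u] = 0.12·√3969 + 0.36·√9409 + 0.04·√13225 + 0.48·√12769 = 0.12·63 + 0.36·97 + 0.04·115 + 0.48·113 = 101.32
CE = (101.32)² = 10265.7424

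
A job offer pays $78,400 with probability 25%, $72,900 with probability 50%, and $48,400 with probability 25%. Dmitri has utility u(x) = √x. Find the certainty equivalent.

$67,600

E[u] = 0.25·√78400 + 0.5·√72900 + 0.25·√48400 = 0.25·280 + 0.5·270 + 0.25·220 = 260
CE = (260)² = 67600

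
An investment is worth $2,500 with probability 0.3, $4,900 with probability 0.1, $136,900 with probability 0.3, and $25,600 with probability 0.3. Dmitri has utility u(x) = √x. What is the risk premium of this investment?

$17,229

E[u] = 0.3·√2500 + 0.1·√4900 + 0.3·√136900 + 0.3·√25600 = 0.3·50 + 0.1·70 + 0.3·370 + 0.3·160 = 181
CE = (181)² = 32761
Risk premium = EV − CE = 49990 − 32761 = 17229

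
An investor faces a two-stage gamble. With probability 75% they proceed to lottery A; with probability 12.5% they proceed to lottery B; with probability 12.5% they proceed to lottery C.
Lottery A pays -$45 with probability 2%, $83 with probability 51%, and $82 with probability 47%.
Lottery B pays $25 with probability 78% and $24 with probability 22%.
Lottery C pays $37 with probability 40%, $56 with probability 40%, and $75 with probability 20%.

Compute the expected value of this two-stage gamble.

EV(A) = 0.02 × (-45) + 0.51 × 83 + 0.47 × 82 = -0.9 + 42.33 + 38.54 = 79.97
EV(B) = 0.78 × 25 + 0.22 × 24 = 19.5 + 5.28 = 24.78
EV(C) = 0.4 × 37 + 0.4 × 56 + 0.2 × 75 = 14.8 + 22.4 + 15 = 52.2
Overall = 0.75 × 79.97 + 0.125 × 24.78 + 0.125 × 52.2 = 59.9775 + 3.0975 + 6.525 = 69.6

$69.60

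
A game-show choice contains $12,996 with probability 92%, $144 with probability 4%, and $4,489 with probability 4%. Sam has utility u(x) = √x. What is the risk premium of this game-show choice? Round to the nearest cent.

$469.00

E[u] = 0.92·√12996 + 0.04·√144 + 0.04·√4489 = 0.92·114 + 0.04·12 + 0.04·67 = 108.04
CE = (108.04)² = 11672.6416
Risk premium = EV − CE = 12141.64 − 11672.6416 = 468.9984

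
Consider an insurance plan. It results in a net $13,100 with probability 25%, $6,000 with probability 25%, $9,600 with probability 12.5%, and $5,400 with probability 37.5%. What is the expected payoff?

EV = 0.25 × 13100 + 0.25 × 6000 + 0.125 × 9600 + 0.375 × 5400 = 3275 + 1500 + 1200 + 2025 = 8000

$8,000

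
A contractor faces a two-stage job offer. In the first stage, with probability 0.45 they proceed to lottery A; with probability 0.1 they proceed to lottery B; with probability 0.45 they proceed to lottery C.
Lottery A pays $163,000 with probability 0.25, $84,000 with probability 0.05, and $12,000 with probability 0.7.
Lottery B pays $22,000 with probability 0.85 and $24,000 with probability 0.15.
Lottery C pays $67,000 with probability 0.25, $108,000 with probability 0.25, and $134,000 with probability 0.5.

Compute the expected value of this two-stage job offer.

EV(A) = 0.25 × 163000 + 0.05 × 84000 + 0.7 × 12000 = 40750 + 4200 + 8400 = 53350
EV(B) = 0.85 × 22000 + 0.15 × 24000 = 18700 + 3600 = 22300
EV(C) = 0.25 × 67000 + 0.25 × 108000 + 0.5 × 134000 = 16750 + 27000 + 67000 = 110750
Overall = 0.45 × 53350 + 0.1 × 22300 + 0.45 × 110750 = 24007.5 + 2230 + 49837.5 = 76075

$76,075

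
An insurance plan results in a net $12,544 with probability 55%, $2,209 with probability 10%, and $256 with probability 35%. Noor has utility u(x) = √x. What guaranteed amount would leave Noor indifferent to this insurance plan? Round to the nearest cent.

E[u] = 0.55·√12544 + 0.1·√2209 + 0.35·√256 = 0.55·112 + 0.1·47 + 0.35·16 = 71.9
CE = (71.9)² = 5169.61

$5,169.61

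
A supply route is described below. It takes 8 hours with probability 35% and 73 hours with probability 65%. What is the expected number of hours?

50.25 hours

EV = 0.35 × 8 + 0.65 × 73 = 2.8 + 47.45 = 50.25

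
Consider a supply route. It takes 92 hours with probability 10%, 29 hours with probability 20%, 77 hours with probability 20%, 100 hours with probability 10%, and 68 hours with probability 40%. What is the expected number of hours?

67.6 hours

EV = 0.1 × 92 + 0.2 × 29 + 0.2 × 77 + 0.1 × 100 + 0.4 × 68 = 9.2 + 5.8 + 15.4 + 10 + 27.2 = 67.6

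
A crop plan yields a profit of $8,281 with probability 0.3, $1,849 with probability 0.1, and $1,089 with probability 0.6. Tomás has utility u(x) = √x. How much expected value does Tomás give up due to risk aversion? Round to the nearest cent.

$680.64

E[u] = 0.3·√8281 + 0.1·√1849 + 0.6·√1089 = 0.3·91 + 0.1·43 + 0.6·33 = 51.4
CE = (51.4)² = 2641.96
Risk premium = EV − CE = 3322.6 − 2641.96 = 680.64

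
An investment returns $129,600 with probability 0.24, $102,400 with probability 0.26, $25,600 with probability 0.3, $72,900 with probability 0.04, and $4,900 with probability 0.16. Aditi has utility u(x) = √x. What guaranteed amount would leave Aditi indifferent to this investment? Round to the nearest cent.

E[u] = 0.24·√129600 + 0.26·√102400 + 0.3·√25600 + 0.04·√72900 + 0.16·√4900 = 0.24·360 + 0.26·320 + 0.3·160 + 0.04·270 + 0.16·70 = 239.6
CE = (239.6)² = 57408.16

$57,408.16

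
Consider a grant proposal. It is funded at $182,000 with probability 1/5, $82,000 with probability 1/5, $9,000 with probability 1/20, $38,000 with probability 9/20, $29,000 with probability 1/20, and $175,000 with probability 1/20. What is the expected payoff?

$80,550

EV = 1/5 × 182000 + 1/5 × 82000 + 1/20 × 9000 + 9/20 × 38000 + 1/20 × 29000 + 1/20 × 175000 = 36400 + 16400 + 450 + 17100 + 1450 + 8750 = 80550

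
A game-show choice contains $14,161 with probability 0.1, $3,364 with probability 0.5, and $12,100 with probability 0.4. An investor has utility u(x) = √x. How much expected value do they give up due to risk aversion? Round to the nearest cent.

$730.09

E[u] = 0.1·√14161 + 0.5·√3364 + 0.4·√12100 = 0.1·119 + 0.5·58 + 0.4·110 = 84.9
CE = (84.9)² = 7208.01
Risk premium = EV − CE = 7938.1 − 7208.01 = 730.09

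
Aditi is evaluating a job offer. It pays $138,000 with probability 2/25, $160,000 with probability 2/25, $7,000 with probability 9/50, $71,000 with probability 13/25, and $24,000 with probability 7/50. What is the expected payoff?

$65,380

EV = 2/25 × 138000 + 2/25 × 160000 + 9/50 × 7000 + 13/25 × 71000 + 7/50 × 24000 = 11040 + 12800 + 1260 + 36920 + 3360 = 65380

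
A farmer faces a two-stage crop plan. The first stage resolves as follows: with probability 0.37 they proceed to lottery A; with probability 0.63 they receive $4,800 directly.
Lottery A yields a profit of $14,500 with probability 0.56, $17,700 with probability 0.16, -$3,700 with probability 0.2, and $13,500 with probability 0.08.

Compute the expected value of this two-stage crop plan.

$7,202.04

EV(A) = 0.56 × 14500 + 0.16 × 17700 + 0.2 × (-3700) + 0.08 × 13500 = 8120 + 2832 − 740 + 1080 = 11292
Branch B: 4800 (certain)
Overall = 0.37 × 11292 + 0.63 × 4800 = 4178.04 + 3024 = 7202.04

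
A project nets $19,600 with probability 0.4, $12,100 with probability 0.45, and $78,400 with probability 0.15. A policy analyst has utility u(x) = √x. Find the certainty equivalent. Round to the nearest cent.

E[u] = 0.4·√19600 + 0.45·√12100 + 0.15·√78400 = 0.4·140 + 0.45·110 + 0.15·280 = 147.5
CE = (147.5)² = 21756.25

$21,756.25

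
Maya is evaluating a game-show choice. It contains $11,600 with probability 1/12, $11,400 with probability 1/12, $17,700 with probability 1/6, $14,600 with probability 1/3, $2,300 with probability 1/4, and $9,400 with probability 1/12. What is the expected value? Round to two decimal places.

$11,091.67

EV = 1/12 × 11600 + 1/12 × 11400 + 1/6 × 17700 + 1/3 × 14600 + 1/4 × 2300 + 1/12 × 9400 = 966.6667 + 950 + 2950 + 4866.6667 + 575 + 783.3333 = 11091.6667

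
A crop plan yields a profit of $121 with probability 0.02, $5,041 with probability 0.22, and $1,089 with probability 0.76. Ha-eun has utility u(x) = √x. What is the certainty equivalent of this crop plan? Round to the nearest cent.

E[u] = 0.02·√121 + 0.22·√5041 + 0.76·√1089 = 0.02·11 + 0.22·71 + 0.76·33 = 40.92
CE = (40.92)² = 1674.4464

$1,674.45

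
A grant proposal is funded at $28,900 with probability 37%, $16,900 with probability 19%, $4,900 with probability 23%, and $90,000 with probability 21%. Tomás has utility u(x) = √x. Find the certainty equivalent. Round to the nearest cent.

$27,788.89

E[u] = 0.37·√28900 + 0.19·√16900 + 0.23·√4900 + 0.21·√90000 = 0.37·170 + 0.19·130 + 0.23·70 + 0.21·300 = 166.7
CE = (166.7)² = 27788.89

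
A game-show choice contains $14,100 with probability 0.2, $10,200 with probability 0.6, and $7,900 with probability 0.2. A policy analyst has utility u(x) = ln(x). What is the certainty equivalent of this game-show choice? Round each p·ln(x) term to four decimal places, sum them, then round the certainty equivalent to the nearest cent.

$10,340.26

E[u] = 0.2·ln(14100) + 0.6·ln(10200) + 0.2·ln(7900) = 1.9108 + 5.5381 + 1.7949 = 9.2438
CE = e^9.2438 ≈ 10340.26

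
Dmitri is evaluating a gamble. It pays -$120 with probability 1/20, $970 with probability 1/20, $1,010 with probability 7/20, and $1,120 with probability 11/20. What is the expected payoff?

EV = 1/20 × (-120) + 1/20 × 970 + 7/20 × 1010 + 11/20 × 1120 = -6 + 48.5 + 353.5 + 616 = 1012

$1,012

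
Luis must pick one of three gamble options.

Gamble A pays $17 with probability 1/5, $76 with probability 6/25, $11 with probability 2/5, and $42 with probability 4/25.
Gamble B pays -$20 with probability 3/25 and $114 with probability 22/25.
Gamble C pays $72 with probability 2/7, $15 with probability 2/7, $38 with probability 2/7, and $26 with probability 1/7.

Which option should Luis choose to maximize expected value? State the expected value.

Gamble A = 1/5 × 17 + 6/25 × 76 + 2/5 × 11 + 4/25 × 42 = 3.4 + 18.24 + 4.4 + 6.72 = 32.76
Gamble B = 3/25 × (-20) + 22/25 × 114 = -2.4 + 100.32 = 97.92
Gamble C = 2/7 × 72 + 2/7 × 15 + 2/7 × 38 + 1/7 × 26 = 20.5714 + 4.2857 + 10.8571 + 3.7143 = 39.4286

Gamble B ($97.92)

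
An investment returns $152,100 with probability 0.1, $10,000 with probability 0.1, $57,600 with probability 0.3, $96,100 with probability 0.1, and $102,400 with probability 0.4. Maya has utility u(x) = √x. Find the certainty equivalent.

$78,400

E[u] = 0.1·√152100 + 0.1·√10000 + 0.3·√57600 + 0.1·√96100 + 0.4·√102400 = 0.1·390 + 0.1·100 + 0.3·240 + 0.1·310 + 0.4·320 = 280
CE = (280)² = 78400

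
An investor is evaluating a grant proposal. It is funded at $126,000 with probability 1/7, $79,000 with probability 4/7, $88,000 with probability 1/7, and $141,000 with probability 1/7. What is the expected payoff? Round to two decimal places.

EV = 1/7 × 126000 + 4/7 × 79000 + 1/7 × 88000 + 1/7 × 141000 = 18000 + 45142.8571 + 12571.4286 + 20142.8571 = 95857.1429

$95,857.14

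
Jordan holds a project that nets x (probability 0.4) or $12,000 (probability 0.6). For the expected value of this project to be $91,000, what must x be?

x = $209,500

0.4·x + 0.6·12000 = 91000
0.4·x = 91000 − 7200 = 83800
x = 83800 / 0.4 = 209500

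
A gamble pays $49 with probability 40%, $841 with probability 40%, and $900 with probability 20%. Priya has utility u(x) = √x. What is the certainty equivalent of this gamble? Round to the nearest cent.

E[u] = 0.4·√49 + 0.4·√841 + 0.2·√900 = 0.4·7 + 0.4·29 + 0.2·30 = 20.4
CE = (20.4)² = 416.16

$416.16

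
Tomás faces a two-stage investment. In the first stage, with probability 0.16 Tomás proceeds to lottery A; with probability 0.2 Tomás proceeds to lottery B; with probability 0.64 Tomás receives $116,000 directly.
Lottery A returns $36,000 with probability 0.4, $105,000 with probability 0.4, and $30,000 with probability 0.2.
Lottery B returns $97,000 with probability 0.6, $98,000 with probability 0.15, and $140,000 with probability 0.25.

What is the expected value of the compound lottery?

EV(A) = 0.4 × 36000 + 0.4 × 105000 + 0.2 × 30000 = 14400 + 42000 + 6000 = 62400
EV(B) = 0.6 × 97000 + 0.15 × 98000 + 0.25 × 140000 = 58200 + 14700 + 35000 = 107900
Branch C: 116000 (certain)
Overall = 0.16 × 62400 + 0.2 × 107900 + 0.64 × 116000 = 9984 + 21580 + 74240 = 105804

$105,804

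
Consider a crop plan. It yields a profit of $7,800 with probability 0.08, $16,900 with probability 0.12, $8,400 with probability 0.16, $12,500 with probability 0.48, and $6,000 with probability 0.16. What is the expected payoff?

$10,956

EV = 0.08 × 7800 + 0.12 × 16900 + 0.16 × 8400 + 0.48 × 12500 + 0.16 × 6000 = 624 + 2028 + 1344 + 6000 + 960 = 10956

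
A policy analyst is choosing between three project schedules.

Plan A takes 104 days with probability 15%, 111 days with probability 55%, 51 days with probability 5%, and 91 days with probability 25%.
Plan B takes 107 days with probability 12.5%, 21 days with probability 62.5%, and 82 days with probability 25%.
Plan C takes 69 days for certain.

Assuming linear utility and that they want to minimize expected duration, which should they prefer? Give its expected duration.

Plan A = 0.15 × 104 + 0.55 × 111 + 0.05 × 51 + 0.25 × 91 = 15.6 + 61.05 + 2.55 + 22.75 = 101.95
Plan B = 0.125 × 107 + 0.625 × 21 + 0.25 × 82 = 13.375 + 13.125 + 20.5 = 47
Plan C: 69 (certain)

Plan B (47 days)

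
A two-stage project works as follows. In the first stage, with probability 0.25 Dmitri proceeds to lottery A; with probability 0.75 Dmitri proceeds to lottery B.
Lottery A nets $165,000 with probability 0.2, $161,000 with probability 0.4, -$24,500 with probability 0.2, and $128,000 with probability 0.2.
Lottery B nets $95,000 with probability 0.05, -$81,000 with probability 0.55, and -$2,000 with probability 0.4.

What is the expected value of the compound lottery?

EV(A) = 0.2 × 165000 + 0.4 × 161000 + 0.2 × (-24500) + 0.2 × 128000 = 33000 + 64400 − 4900 + 25600 = 118100
EV(B) = 0.05 × 95000 + 0.55 × (-81000) + 0.4 × (-2000) = 4750 − 44550 − 800 = -40600
Overall = 0.25 × 118100 + 0.75 × (-40600) = 29525 − 30450 = -925

-$925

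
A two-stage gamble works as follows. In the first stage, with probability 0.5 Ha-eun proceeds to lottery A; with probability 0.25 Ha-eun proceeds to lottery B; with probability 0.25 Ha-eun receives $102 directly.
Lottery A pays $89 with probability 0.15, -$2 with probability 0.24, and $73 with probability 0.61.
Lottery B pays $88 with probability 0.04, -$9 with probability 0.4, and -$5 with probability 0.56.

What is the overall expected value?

EV(A) = 0.15 × 89 + 0.24 × (-2) + 0.61 × 73 = 13.35 − 0.48 + 44.53 = 57.4
EV(B) = 0.04 × 88 + 0.4 × (-9) + 0.56 × (-5) = 3.52 − 3.6 − 2.8 = -2.88
Branch C: 102 (certain)
Overall = 0.5 × 57.4 + 0.25 × (-2.88) + 0.25 × 102 = 28.7 − 0.72 + 25.5 = 53.48

$53.48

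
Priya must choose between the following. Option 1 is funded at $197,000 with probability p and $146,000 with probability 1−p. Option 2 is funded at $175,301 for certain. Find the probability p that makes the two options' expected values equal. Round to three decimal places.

p·197000 + (1−p)·146000 = 175301
51000p + 146000 = 175301
p = (175301 − 146000) / 51000

p = 0.575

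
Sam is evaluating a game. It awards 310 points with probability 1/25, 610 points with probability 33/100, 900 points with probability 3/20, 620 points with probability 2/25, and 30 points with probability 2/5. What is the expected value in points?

410.3 points

EV = 1/25 × 310 + 33/100 × 610 + 3/20 × 900 + 2/25 × 620 + 2/5 × 30 = 12.4 + 201.3 + 135 + 49.6 + 12 = 410.3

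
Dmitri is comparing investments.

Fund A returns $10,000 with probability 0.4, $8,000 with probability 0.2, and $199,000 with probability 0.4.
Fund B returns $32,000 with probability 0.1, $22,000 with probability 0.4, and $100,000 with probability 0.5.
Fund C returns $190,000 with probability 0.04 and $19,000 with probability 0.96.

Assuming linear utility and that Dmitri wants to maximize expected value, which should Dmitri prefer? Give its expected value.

Fund A = 0.4 × 10000 + 0.2 × 8000 + 0.4 × 199000 = 4000 + 1600 + 79600 = 85200
Fund B = 0.1 × 32000 + 0.4 × 22000 + 0.5 × 100000 = 3200 + 8800 + 50000 = 62000
Fund C = 0.04 × 190000 + 0.96 × 19000 = 7600 + 18240 = 25840

Fund A ($85,200)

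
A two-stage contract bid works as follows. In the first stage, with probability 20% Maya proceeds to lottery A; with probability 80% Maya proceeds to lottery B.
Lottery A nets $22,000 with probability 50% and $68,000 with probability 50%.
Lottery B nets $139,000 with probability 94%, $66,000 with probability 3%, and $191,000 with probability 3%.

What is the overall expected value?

$119,696

EV(A) = 0.5 × 22000 + 0.5 × 68000 = 11000 + 34000 = 45000
EV(B) = 0.94 × 139000 + 0.03 × 66000 + 0.03 × 191000 = 130660 + 1980 + 5730 = 138370
Overall = 0.2 × 45000 + 0.8 × 138370 = 9000 + 110696 = 119696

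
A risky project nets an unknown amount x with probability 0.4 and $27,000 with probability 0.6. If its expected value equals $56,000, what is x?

x = $99,500

0.4·x + 0.6·27000 = 56000
0.4·x = 56000 − 16200 = 39800
x = 39800 / 0.4 = 99500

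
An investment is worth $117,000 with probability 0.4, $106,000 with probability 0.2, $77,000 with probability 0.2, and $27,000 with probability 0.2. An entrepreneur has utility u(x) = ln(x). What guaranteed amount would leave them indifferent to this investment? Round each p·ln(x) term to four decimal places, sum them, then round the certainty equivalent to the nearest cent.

E[u] = 0.4·ln(117000) + 0.2·ln(106000) + 0.2·ln(77000) + 0.2·ln(27000) = 4.6680 + 2.3142 + 2.2503 + 2.0407 = 11.2732
CE = e^11.2732 ≈ 78684.38

$78,684.38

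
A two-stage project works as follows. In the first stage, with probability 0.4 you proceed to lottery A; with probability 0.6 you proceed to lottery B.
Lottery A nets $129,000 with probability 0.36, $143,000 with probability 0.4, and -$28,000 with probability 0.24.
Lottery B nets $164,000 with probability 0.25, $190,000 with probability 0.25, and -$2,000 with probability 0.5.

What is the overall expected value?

$91,268

EV(A) = 0.36 × 129000 + 0.4 × 143000 + 0.24 × (-28000) = 46440 + 57200 − 6720 = 96920
EV(B) = 0.25 × 164000 + 0.25 × 190000 + 0.5 × (-2000) = 41000 + 47500 − 1000 = 87500
Overall = 0.4 × 96920 + 0.6 × 87500 = 38768 + 52500 = 91268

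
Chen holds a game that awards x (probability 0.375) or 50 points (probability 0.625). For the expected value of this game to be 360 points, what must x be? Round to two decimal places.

x = 876.67 points

0.375·x + 0.625·50 = 360
0.375·x = 360 − 31.25 = 328.75
x = 328.75 / 0.375 = 876.6667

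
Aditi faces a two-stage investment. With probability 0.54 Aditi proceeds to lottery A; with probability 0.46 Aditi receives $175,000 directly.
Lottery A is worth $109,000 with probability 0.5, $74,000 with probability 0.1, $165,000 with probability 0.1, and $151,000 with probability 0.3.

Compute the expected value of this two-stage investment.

EV(A) = 0.5 × 109000 + 0.1 × 74000 + 0.1 × 165000 + 0.3 × 151000 = 54500 + 7400 + 16500 + 45300 = 123700
Branch B: 175000 (certain)
Overall = 0.54 × 123700 + 0.46 × 175000 = 66798 + 80500 = 147298

$147,298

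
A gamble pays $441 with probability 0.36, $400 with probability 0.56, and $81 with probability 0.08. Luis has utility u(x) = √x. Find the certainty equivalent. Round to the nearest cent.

$379.47

E[u] = 0.36·√441 + 0.56·√400 + 0.08·√81 = 0.36·21 + 0.56·20 + 0.08·9 = 19.48
CE = (19.48)² = 379.4704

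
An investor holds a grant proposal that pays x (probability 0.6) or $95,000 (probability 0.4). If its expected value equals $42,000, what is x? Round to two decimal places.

0.6·x + 0.4·95000 = 42000
0.6·x = 42000 − 38000 = 4000
x = 4000 / 0.6 = 6666.6667

x = $6,666.67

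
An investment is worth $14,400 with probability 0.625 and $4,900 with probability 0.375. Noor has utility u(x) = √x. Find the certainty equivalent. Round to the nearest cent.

E[u] = 0.625·√14400 + 0.375·√4900 = 0.625·120 + 0.375·70 = 101.25
CE = (101.25)² = 10251.5625

$10,251.56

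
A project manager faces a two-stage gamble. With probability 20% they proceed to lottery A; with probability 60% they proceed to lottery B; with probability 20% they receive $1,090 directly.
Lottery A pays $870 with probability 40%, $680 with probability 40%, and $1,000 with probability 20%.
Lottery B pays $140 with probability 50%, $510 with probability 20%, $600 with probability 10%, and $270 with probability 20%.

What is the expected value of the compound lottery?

$553.60

EV(A) = 0.4 × 870 + 0.4 × 680 + 0.2 × 1000 = 348 + 272 + 200 = 820
EV(B) = 0.5 × 140 + 0.2 × 510 + 0.1 × 600 + 0.2 × 270 = 70 + 102 + 60 + 54 = 286
Branch C: 1090 (certain)
Overall = 0.2 × 820 + 0.6 × 286 + 0.2 × 1090 = 164 + 171.6 + 218 = 553.6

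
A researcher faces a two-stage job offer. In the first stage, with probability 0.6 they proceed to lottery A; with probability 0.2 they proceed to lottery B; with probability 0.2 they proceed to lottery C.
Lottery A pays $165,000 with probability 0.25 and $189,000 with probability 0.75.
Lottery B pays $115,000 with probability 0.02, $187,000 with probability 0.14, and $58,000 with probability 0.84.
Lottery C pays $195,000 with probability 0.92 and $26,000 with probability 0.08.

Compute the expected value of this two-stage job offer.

$161,536

EV(A) = 0.25 × 165000 + 0.75 × 189000 = 41250 + 141750 = 183000
EV(B) = 0.02 × 115000 + 0.14 × 187000 + 0.84 × 58000 = 2300 + 26180 + 48720 = 77200
EV(C) = 0.92 × 195000 + 0.08 × 26000 = 179400 + 2080 = 181480
Overall = 0.6 × 183000 + 0.2 × 77200 + 0.2 × 181480 = 109800 + 15440 + 36296 = 161536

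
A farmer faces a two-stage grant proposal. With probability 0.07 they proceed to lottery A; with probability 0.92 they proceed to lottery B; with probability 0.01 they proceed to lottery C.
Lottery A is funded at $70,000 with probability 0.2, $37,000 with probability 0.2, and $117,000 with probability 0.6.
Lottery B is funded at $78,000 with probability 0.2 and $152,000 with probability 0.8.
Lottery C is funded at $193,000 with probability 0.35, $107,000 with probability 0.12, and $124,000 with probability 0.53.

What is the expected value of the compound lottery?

$134,097.10

EV(A) = 0.2 × 70000 + 0.2 × 37000 + 0.6 × 117000 = 14000 + 7400 + 70200 = 91600
EV(B) = 0.2 × 78000 + 0.8 × 152000 = 15600 + 121600 = 137200
EV(C) = 0.35 × 193000 + 0.12 × 107000 + 0.53 × 124000 = 67550 + 12840 + 65720 = 146110
Overall = 0.07 × 91600 + 0.92 × 137200 + 0.01 × 146110 = 6412 + 126224 + 1461.1 = 134097.1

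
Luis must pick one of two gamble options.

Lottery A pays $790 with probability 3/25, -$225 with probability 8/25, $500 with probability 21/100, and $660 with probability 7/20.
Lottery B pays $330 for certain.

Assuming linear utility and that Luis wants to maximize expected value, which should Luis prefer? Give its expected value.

Lottery A = 3/25 × 790 + 8/25 × (-225) + 21/100 × 500 + 7/20 × 660 = 94.8 − 72 + 105 + 231 = 358.8
Lottery B: 330 (certain)

Lottery A ($358.80)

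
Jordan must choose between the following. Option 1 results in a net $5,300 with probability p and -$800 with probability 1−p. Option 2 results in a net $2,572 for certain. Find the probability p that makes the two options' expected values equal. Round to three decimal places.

p = 0.553

p·5300 + (1−p)·(-800) = 2572
6100p − 800 = 2572
p = (2572 + 800) / 6100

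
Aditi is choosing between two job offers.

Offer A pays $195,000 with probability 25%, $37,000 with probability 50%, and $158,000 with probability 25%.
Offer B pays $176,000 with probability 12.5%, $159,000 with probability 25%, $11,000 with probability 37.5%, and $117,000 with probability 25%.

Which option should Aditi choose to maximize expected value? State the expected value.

Offer A = 0.25 × 195000 + 0.5 × 37000 + 0.25 × 158000 = 48750 + 18500 + 39500 = 106750
Offer B = 0.125 × 176000 + 0.25 × 159000 + 0.375 × 11000 + 0.25 × 117000 = 22000 + 39750 + 4125 + 29250 = 95125

Offer A ($106,750)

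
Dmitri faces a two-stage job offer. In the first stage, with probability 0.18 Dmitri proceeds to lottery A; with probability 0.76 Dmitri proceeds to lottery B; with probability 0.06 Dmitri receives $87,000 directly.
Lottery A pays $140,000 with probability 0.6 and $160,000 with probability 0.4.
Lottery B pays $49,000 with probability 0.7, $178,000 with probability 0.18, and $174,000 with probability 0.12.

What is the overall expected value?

EV(A) = 0.6 × 140000 + 0.4 × 160000 = 84000 + 64000 = 148000
EV(B) = 0.7 × 49000 + 0.18 × 178000 + 0.12 × 174000 = 34300 + 32040 + 20880 = 87220
Branch C: 87000 (certain)
Overall = 0.18 × 148000 + 0.76 × 87220 + 0.06 × 87000 = 26640 + 66287.2 + 5220 = 98147.2

$98,147.20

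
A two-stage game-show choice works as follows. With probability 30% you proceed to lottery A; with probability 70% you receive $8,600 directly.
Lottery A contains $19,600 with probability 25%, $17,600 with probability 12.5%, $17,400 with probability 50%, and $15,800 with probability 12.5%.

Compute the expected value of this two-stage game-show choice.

EV(A) = 0.25 × 19600 + 0.125 × 17600 + 0.5 × 17400 + 0.125 × 15800 = 4900 + 2200 + 8700 + 1975 = 17775
Branch B: 8600 (certain)
Overall = 0.3 × 17775 + 0.7 × 8600 = 5332.5 + 6020 = 11352.5

$11,352.50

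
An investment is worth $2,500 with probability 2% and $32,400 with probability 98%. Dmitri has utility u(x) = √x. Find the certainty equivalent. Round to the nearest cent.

$31,470.76

E[u] = 0.02·√2500 + 0.98·√32400 = 0.02·50 + 0.98·180 = 177.4
CE = (177.4)² = 31470.76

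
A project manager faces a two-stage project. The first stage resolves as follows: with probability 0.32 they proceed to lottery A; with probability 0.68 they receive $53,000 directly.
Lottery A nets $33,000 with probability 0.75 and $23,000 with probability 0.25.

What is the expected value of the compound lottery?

$45,800

EV(A) = 0.75 × 33000 + 0.25 × 23000 = 24750 + 5750 = 30500
Branch B: 53000 (certain)
Overall = 0.32 × 30500 + 0.68 × 53000 = 9760 + 36040 = 45800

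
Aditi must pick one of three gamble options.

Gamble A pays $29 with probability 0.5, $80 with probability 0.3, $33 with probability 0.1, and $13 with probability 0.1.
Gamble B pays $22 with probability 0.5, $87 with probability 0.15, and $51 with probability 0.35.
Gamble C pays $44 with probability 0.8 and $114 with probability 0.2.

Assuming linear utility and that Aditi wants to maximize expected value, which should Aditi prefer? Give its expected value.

Gamble A = 0.5 × 29 + 0.3 × 80 + 0.1 × 33 + 0.1 × 13 = 14.5 + 24 + 3.3 + 1.3 = 43.1
Gamble B = 0.5 × 22 + 0.15 × 87 + 0.35 × 51 = 11 + 13.05 + 17.85 = 41.9
Gamble C = 0.8 × 44 + 0.2 × 114 = 35.2 + 22.8 = 58

Gamble C ($58)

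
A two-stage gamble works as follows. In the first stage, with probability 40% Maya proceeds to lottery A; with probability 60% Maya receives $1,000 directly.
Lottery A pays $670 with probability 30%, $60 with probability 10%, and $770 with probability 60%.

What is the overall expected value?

$867.60

EV(A) = 0.3 × 670 + 0.1 × 60 + 0.6 × 770 = 201 + 6 + 462 = 669
Branch B: 1000 (certain)
Overall = 0.4 × 669 + 0.6 × 1000 = 267.6 + 600 = 867.6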